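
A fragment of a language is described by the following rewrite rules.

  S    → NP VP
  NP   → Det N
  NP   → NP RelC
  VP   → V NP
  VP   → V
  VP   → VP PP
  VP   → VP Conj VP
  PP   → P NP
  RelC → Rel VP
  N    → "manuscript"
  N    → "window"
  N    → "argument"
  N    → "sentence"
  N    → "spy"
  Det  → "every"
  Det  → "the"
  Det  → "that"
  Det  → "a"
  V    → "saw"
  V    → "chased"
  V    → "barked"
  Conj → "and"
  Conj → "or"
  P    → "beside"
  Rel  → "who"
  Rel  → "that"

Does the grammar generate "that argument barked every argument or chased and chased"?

[S [NP [Det that] [N argument]] [VP [VP [V barked] [NP [Det every] [N argument]]] [Conj or] [VP [VP [V chased]] [Conj and] [VP [V chased]]]]]
Each bracket corresponds to one application of a listed rule, so the string is derivable from S.

Grammatical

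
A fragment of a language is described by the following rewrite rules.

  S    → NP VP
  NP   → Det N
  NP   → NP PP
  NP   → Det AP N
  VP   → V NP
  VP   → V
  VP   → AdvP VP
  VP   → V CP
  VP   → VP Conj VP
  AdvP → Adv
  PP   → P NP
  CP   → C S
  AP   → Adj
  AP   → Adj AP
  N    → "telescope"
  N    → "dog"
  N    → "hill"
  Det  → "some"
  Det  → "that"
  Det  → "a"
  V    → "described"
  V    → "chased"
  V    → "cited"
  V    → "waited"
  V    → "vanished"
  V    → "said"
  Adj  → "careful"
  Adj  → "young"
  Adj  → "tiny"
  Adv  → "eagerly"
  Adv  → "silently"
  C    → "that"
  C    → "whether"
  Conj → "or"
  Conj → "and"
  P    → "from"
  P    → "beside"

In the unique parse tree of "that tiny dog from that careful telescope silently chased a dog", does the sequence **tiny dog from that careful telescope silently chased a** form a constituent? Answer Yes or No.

[S [NP [NP [Det that] [AP [Adj tiny]] [N dog]] [PP [P from] [NP [Det that] [AP [Adj careful]] [N telescope]]]] [VP [AdvP [Adv silently]] [VP [V chased] [NP [Det a] [N dog]]]]]
The smallest constituent containing 'tiny dog from that careful telescope silently chased a' is the S spanning 'that tiny dog from that careful telescope silently chased a dog'; no single node in the tree dominates exactly the given words.

No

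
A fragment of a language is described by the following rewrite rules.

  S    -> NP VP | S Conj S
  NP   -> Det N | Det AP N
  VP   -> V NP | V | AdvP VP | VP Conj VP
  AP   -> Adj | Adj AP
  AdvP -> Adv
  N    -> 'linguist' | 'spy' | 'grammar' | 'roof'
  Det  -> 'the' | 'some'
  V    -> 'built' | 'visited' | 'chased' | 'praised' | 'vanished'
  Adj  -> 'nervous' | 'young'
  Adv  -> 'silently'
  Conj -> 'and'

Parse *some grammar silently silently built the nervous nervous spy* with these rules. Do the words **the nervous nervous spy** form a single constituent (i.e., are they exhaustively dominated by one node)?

[S [NP [Det some] [N grammar]] [VP [AdvP [Adv silently]] [VP [AdvP [Adv silently]] [VP [V built] [NP [Det the] [AP [Adj nervous] [AP [Adj nervous]]] [N spy]]]]]]
The words 'the nervous nervous spy' are exhaustively dominated by a single NP node (built by NP → Det AP N), so they form a constituent.

Yes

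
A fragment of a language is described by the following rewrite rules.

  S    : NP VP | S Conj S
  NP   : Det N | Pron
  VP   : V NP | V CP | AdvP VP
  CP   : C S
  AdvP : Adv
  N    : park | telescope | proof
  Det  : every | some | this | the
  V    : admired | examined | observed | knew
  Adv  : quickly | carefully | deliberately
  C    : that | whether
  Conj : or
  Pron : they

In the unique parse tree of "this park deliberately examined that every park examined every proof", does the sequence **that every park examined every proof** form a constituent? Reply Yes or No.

Yes

[S [NP [Det this] [N park]] [VP [AdvP [Adv deliberately]] [VP [V examined] [CP [C that] [S [NP [Det every] [N park]] [VP [V examined] [NP [Det every] [N proof]]]]]]]]
The words 'that every park examined every proof' are exhaustively dominated by a single CP node (built by CP → C S), so they form a constituent.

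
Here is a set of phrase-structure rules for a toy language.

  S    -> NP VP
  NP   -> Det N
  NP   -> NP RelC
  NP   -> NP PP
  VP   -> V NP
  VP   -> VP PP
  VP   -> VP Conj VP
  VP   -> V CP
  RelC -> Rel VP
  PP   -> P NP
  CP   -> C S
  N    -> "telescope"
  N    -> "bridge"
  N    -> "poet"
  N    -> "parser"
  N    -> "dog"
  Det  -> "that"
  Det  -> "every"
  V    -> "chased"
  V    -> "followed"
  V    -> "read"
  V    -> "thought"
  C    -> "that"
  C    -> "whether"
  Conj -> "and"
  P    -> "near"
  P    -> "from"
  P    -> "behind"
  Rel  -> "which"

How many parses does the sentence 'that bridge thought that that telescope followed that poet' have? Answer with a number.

[S [NP [Det that] [N bridge]] [VP [V thought] [CP [C that] [S [NP [Det that] [N telescope]] [VP [V followed] [NP [Det that] [N poet]]]]]]]
No rule offers an alternative attachment or grouping for any span, so this is the only derivation.

1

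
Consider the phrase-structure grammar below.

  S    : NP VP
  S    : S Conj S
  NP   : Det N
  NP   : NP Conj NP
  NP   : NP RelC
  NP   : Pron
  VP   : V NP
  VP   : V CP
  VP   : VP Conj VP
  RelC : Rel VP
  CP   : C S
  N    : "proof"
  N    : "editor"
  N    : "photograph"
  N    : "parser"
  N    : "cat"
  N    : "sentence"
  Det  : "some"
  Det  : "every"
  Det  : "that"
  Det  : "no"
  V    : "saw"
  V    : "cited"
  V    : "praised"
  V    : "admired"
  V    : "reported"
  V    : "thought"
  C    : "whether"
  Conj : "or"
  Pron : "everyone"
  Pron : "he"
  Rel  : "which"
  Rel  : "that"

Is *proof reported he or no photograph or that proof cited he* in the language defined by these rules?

For S → NP VP, no prefix of the string parses as an NP. The alternative S rule S → S Conj S likewise has no satisfying split.

Ungrammatical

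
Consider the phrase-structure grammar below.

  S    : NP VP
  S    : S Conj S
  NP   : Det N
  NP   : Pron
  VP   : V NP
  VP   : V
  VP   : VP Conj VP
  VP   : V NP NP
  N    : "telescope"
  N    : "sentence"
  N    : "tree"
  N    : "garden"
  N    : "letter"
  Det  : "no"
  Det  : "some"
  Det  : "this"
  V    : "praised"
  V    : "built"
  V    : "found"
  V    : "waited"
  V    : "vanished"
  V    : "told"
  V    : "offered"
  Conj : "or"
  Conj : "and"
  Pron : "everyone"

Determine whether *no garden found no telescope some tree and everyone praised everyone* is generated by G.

Grammatical

[S [S [NP [Det no] [N garden]] [VP [V found] [NP [Det no] [N telescope]] [NP [Det some] [N tree]]]] [Conj and] [S [NP [Pron everyone]] [VP [V praised] [NP [Pron everyone]]]]]
Every word is introduced by a lexical rule and the phrasal rules combine the resulting categories into a single S.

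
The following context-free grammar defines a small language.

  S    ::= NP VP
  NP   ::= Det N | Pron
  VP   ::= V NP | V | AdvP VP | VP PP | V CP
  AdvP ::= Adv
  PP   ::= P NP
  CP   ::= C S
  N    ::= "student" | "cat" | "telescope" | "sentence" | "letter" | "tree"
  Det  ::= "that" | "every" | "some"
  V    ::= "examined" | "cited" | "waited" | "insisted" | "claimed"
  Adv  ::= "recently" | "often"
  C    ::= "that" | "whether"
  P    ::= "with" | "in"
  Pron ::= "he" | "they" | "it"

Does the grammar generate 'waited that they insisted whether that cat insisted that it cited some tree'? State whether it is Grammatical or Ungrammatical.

For S → NP VP, no prefix of the string parses as an NP.

Ungrammatical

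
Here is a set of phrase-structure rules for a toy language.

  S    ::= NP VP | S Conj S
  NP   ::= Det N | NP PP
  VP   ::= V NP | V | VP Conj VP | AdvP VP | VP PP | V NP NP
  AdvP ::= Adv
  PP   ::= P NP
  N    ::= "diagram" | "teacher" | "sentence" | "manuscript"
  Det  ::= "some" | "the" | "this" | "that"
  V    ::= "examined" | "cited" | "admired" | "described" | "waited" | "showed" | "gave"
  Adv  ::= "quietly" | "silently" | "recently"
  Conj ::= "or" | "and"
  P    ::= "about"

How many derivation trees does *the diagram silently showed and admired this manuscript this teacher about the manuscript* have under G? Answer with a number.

Two of the 7 distinct bracketings:
[S [NP [Det the] [N diagram]] [VP [VP [AdvP [Adv silently]] [VP [V showed]]] [Conj and] [VP [VP [V admired] [NP [Det this] [N manuscript]] [NP [Det this] [N teacher]]] [PP [P about] [NP [Det the] [N manuscript]]]]]]
[S [NP [Det the] [N diagram]] [VP [VP [AdvP [Adv silently]] [VP [V showed]]] [Conj and] [VP [V admired] [NP [Det this] [N manuscript]] [NP [NP [Det this] [N teacher]] [PP [P about] [NP [Det the] [N manuscript]]]]]]]
The difference turns on whether NP → NP PP is used at the relevant span, versus an alternative expansion of NP.

7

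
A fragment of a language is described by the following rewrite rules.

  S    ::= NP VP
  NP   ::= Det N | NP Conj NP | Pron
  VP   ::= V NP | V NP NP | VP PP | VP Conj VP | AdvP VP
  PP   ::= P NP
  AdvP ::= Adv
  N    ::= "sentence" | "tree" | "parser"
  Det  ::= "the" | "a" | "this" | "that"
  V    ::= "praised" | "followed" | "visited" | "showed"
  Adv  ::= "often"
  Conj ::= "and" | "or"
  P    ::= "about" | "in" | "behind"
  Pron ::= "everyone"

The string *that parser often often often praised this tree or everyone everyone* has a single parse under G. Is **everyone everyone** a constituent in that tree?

No

[S [NP [Det that] [N parser]] [VP [AdvP [Adv often]] [VP [AdvP [Adv often]] [VP [AdvP [Adv often]] [VP [V praised] [NP [NP [Det this] [N tree]] [Conj or] [NP [Pron everyone]]] [NP [Pron everyone]]]]]]]
The smallest constituent containing 'everyone everyone' is the VP spanning 'praised this tree or everyone everyone'; no single node in the tree dominates exactly the given words.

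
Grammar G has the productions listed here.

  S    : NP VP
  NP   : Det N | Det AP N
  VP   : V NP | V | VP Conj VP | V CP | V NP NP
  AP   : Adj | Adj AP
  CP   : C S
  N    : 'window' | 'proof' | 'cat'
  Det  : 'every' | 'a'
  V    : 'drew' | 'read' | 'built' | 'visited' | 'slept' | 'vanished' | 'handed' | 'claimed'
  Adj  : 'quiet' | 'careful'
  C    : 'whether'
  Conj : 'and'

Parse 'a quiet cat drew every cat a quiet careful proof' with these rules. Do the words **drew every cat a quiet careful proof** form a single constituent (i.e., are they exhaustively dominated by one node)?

[S [NP [Det a] [AP [Adj quiet]] [N cat]] [VP [V drew] [NP [Det every] [N cat]] [NP [Det a] [AP [Adj quiet] [AP [Adj careful]]] [N proof]]]]
The words 'drew every cat a quiet careful proof' are exhaustively dominated by a single VP node (built by VP → V NP NP), so they form a constituent.

Yes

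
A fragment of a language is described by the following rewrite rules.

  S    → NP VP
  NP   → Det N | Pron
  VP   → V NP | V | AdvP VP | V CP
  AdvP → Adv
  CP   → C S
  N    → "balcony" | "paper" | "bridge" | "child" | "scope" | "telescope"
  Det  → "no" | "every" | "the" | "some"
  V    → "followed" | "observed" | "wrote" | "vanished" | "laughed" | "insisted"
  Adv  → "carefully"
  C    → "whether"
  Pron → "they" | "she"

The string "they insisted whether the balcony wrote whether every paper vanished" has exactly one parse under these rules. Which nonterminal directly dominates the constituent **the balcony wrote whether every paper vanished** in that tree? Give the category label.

S
  NP
    Pron: they
  VP
    V: insisted
    CP
      C: whether
      S
        NP
          Det: the
          N: balcony
        VP
          V: wrote
          CP
            C: whether
            S
              NP
                Det: every
                N: paper
              VP
                V: vanished
The span 'the balcony wrote whether every paper vanished' is the S node built by S → NP VP.
Its mother is the CP built by CP → C S.

CP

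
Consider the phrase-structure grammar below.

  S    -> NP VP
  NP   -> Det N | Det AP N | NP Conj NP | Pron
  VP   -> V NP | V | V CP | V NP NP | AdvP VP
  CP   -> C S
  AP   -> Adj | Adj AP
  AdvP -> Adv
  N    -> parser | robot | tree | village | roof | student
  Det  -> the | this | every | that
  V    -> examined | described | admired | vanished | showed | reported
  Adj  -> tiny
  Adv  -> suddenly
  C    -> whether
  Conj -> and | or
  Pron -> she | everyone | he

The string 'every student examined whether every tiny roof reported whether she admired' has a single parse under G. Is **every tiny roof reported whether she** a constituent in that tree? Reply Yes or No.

[S [NP [Det every] [N student]] [VP [V examined] [CP [C whether] [S [NP [Det every] [AP [Adj tiny]] [N roof]] [VP [V reported] [CP [C whether] [S [NP [Pron she]] [VP [V admired]]]]]]]]]
The smallest constituent containing 'every tiny roof reported whether she' is the S spanning 'every tiny roof reported whether she admired'; no single node in the tree dominates exactly the given words.

No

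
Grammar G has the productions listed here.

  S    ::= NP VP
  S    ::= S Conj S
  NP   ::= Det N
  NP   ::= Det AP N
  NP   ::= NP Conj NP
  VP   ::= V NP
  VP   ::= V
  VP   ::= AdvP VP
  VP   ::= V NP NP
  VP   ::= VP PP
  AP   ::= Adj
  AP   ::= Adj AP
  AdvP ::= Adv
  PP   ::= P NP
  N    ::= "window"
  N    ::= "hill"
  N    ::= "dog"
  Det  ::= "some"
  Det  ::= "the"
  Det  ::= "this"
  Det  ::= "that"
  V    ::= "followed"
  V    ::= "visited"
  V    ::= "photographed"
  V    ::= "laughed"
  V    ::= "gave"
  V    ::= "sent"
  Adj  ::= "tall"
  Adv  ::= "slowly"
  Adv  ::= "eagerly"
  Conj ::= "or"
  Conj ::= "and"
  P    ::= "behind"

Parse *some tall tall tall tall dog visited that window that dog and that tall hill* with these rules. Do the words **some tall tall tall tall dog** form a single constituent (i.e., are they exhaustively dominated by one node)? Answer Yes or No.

Yes

[S [NP [Det some] [AP [Adj tall] [AP [Adj tall] [AP [Adj tall] [AP [Adj tall]]]]] [N dog]] [VP [V visited] [NP [Det that] [N window]] [NP [NP [Det that] [N dog]] [Conj and] [NP [Det that] [AP [Adj tall]] [N hill]]]]]
The words 'some tall tall tall tall dog' are exhaustively dominated by a single NP node (built by NP → Det AP N), so they form a constituent.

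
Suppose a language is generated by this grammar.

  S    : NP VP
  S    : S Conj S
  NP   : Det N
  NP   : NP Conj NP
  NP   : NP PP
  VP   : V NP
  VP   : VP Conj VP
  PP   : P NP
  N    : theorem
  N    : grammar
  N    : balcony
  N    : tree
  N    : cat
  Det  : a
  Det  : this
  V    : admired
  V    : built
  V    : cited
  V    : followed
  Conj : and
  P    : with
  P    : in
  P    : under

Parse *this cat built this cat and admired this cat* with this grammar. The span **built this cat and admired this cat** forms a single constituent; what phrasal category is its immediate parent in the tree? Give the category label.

S

S
  NP
    Det: this
    N: cat
  VP
    VP
      V: built
      NP
        Det: this
        N: cat
    Conj: and
    VP
      V: admired
      NP
        Det: this
        N: cat
The span 'built this cat and admired this cat' is the VP node built by VP → VP Conj VP.
Its mother is the S built by S → NP VP.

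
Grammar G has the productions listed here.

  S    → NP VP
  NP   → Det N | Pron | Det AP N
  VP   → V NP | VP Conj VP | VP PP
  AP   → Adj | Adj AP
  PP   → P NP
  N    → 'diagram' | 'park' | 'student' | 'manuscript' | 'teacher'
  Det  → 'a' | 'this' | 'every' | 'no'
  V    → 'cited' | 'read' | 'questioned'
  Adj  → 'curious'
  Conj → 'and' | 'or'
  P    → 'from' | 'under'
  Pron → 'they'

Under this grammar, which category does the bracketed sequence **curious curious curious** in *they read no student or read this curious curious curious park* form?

AP

S
  NP
    Pron: they
  VP
    VP
      V: read
      NP
        Det: no
        N: student
    Conj: or
    VP
      V: read
      NP
        Det: this
        AP
          Adj: curious
          AP
            Adj: curious
            AP
              Adj: curious
        N: park
The span 'curious curious curious' is the AP node built by AP → Adj AP.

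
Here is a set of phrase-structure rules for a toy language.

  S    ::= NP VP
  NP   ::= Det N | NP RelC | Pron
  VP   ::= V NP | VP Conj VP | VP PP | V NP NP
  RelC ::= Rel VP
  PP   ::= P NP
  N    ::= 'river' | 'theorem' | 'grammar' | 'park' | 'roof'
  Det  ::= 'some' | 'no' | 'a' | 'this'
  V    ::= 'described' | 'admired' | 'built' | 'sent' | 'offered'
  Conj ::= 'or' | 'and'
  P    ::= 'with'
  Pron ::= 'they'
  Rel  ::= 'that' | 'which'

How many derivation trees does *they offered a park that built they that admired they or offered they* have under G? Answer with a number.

5

Two of the 5 distinct bracketings:
[S [NP [Pron they]] [VP [V offered] [NP [NP [Det a] [N park]] [RelC [Rel that] [VP [V built] [NP [NP [Pron they]] [RelC [Rel that] [VP [VP [V admired] [NP [Pron they]]] [Conj or] [VP [V offered] [NP [Pron they]]]]]]]]]]]
[S [NP [Pron they]] [VP [V offered] [NP [NP [Det a] [N park]] [RelC [Rel that] [VP [VP [V built] [NP [NP [Pron they]] [RelC [Rel that] [VP [V admired] [NP [Pron they]]]]]] [Conj or] [VP [V offered] [NP [Pron they]]]]]]]]
The trees differ in how a recursive rule is bracketed over the same span.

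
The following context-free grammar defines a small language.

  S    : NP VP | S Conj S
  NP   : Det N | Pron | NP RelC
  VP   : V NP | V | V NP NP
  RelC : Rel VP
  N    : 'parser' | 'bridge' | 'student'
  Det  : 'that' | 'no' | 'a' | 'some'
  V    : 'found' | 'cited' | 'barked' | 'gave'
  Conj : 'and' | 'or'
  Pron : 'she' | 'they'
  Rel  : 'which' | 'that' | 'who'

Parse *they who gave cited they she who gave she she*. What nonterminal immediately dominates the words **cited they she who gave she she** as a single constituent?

S
  NP
    NP
      Pron: they
    RelC
      Rel: who
      VP
        V: gave
  VP
    V: cited
    NP
      Pron: they
    NP
      NP
        Pron: she
      RelC
        Rel: who
        VP
          V: gave
          NP
            Pron: she
          NP
            Pron: she
The span 'cited they she who gave she she' is the VP node built by VP → V NP NP.

VP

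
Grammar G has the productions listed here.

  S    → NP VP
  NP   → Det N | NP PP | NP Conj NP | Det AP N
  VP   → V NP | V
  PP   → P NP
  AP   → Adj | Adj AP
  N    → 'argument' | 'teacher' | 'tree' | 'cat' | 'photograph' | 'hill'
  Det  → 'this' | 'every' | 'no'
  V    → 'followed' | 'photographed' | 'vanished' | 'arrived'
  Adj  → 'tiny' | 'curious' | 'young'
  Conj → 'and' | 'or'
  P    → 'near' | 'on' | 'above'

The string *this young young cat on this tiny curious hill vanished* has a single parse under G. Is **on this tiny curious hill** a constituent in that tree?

Yes

[S [NP [NP [Det this] [AP [Adj young] [AP [Adj young]]] [N cat]] [PP [P on] [NP [Det this] [AP [Adj tiny] [AP [Adj curious]]] [N hill]]]] [VP [V vanished]]]
The words 'on this tiny curious hill' are exhaustively dominated by a single PP node (built by PP → P NP), so they form a constituent.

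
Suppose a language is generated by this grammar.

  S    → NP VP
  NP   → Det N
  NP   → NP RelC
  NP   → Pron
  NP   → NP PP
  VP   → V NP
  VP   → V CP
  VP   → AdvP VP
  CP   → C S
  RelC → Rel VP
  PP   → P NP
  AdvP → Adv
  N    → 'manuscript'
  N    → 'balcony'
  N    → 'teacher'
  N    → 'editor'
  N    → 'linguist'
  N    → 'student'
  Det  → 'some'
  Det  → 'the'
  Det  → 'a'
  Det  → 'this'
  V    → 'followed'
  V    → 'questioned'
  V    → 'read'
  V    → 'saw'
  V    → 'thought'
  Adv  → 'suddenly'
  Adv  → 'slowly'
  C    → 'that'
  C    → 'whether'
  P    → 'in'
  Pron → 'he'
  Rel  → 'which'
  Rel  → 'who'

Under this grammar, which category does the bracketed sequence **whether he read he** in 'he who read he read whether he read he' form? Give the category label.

S
  NP
    NP
      Pron: he
    RelC
      Rel: who
      VP
        V: read
        NP
          Pron: he
  VP
    V: read
    CP
      C: whether
      S
        NP
          Pron: he
        VP
          V: read
          NP
            Pron: he
The span 'whether he read he' is the CP node built by CP → C S.

CP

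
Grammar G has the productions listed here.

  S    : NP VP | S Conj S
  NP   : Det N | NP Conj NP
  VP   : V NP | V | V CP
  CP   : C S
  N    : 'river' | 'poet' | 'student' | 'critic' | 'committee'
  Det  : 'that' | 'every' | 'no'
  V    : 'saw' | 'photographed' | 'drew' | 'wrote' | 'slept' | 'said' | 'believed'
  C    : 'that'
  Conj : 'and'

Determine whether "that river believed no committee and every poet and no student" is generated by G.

Grammatical

S
  NP
    Det: that
    N: river
  VP
    V: believed
    NP
      NP
        Det: no
        N: committee
      Conj: and
      NP
        NP
          Det: every
          N: poet
        Conj: and
        NP
          Det: no
          N: student
The bracketing above is licensed at every node by one of the given productions, with S at the root.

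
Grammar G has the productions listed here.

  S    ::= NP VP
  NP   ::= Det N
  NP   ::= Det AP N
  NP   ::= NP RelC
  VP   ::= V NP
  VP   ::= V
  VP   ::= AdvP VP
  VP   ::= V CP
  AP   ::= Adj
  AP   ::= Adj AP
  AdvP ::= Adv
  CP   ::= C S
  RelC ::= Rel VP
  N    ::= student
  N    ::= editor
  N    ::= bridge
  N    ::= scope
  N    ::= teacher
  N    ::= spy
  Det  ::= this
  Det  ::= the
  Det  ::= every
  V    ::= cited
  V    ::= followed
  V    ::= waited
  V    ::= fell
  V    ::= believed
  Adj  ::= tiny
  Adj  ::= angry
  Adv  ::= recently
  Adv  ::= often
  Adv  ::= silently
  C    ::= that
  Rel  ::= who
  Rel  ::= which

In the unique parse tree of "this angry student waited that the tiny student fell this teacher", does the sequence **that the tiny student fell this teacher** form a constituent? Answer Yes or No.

Yes

[S [NP [Det this] [AP [Adj angry]] [N student]] [VP [V waited] [CP [C that] [S [NP [Det the] [AP [Adj tiny]] [N student]] [VP [V fell] [NP [Det this] [N teacher]]]]]]]
The words 'that the tiny student fell this teacher' are exhaustively dominated by a single CP node (built by CP → C S), so they form a constituent.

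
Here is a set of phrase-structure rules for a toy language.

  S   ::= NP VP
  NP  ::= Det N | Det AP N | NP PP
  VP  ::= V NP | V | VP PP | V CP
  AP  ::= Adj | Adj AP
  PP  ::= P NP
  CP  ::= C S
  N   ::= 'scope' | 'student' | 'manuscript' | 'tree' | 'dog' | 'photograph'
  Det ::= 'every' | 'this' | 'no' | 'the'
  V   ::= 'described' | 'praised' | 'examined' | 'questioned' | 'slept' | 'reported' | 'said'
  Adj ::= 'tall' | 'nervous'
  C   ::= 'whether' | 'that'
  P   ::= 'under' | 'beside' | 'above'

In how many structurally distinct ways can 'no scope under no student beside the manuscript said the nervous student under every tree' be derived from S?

4

Two of the 4 distinct bracketings:
[S [NP [NP [Det no] [N scope]] [PP [P under] [NP [NP [Det no] [N student]] [PP [P beside] [NP [Det the] [N manuscript]]]]]] [VP [V said] [NP [NP [Det the] [AP [Adj nervous]] [N student]] [PP [P under] [NP [Det every] [N tree]]]]]]
[S [NP [NP [Det no] [N scope]] [PP [P under] [NP [NP [Det no] [N student]] [PP [P beside] [NP [Det the] [N manuscript]]]]]] [VP [VP [V said] [NP [Det the] [AP [Adj nervous]] [N student]]] [PP [P under] [NP [Det every] [N tree]]]]]
The difference turns on whether VP → VP PP is used at the relevant span, versus an alternative expansion of VP.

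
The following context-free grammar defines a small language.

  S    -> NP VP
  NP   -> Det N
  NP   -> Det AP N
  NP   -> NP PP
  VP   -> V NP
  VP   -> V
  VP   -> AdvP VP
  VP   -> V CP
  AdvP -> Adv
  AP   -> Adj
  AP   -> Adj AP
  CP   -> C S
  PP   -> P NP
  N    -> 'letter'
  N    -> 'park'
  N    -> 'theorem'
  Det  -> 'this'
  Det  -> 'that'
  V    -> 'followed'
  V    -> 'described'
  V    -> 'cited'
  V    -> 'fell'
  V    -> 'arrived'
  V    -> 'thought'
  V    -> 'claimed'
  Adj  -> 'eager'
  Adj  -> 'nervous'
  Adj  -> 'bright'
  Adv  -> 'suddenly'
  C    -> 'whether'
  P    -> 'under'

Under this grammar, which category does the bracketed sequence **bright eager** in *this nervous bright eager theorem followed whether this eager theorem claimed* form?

AP

S
  NP
    Det: this
    AP
      Adj: nervous
      AP
        Adj: bright
        AP
          Adj: eager
    N: theorem
  VP
    V: followed
    CP
      C: whether
      S
        NP
          Det: this
          AP
            Adj: eager
          N: theorem
        VP
          V: claimed
The span 'bright eager' is the AP node built by AP → Adj AP.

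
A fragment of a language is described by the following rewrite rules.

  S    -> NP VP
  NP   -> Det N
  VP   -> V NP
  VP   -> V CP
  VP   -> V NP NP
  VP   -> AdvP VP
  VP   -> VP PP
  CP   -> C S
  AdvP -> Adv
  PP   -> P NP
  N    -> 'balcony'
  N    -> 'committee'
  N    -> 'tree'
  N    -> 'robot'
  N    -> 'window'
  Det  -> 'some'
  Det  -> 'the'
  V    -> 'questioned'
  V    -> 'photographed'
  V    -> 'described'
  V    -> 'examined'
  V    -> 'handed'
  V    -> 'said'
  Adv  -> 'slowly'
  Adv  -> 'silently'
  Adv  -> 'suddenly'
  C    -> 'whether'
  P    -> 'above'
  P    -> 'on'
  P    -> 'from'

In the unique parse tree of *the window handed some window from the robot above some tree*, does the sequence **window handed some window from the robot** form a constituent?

[S [NP [Det the] [N window]] [VP [VP [VP [V handed] [NP [Det some] [N window]]] [PP [P from] [NP [Det the] [N robot]]]] [PP [P above] [NP [Det some] [N tree]]]]]
The smallest constituent containing 'window handed some window from the robot' is the S spanning 'the window handed some window from the robot above some tree'; no single node in the tree dominates exactly the given words.

No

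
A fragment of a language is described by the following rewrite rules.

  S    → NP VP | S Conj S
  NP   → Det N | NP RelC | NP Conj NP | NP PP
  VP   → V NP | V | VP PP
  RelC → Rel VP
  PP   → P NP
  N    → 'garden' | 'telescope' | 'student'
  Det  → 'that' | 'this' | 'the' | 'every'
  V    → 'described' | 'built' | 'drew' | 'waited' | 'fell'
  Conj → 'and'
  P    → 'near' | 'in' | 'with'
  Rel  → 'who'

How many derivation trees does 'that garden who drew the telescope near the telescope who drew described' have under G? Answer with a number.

Two of the 7 distinct bracketings:
[S [NP [NP [Det that] [N garden]] [RelC [Rel who] [VP [V drew] [NP [NP [NP [Det the] [N telescope]] [PP [P near] [NP [Det the] [N telescope]]]] [RelC [Rel who] [VP [V drew]]]]]]] [VP [V described]]]
[S [NP [NP [Det that] [N garden]] [RelC [Rel who] [VP [V drew] [NP [NP [Det the] [N telescope]] [PP [P near] [NP [NP [Det the] [N telescope]] [RelC [Rel who] [VP [V drew]]]]]]]]] [VP [V described]]]
The trees differ in how a recursive rule is bracketed over the same span.

7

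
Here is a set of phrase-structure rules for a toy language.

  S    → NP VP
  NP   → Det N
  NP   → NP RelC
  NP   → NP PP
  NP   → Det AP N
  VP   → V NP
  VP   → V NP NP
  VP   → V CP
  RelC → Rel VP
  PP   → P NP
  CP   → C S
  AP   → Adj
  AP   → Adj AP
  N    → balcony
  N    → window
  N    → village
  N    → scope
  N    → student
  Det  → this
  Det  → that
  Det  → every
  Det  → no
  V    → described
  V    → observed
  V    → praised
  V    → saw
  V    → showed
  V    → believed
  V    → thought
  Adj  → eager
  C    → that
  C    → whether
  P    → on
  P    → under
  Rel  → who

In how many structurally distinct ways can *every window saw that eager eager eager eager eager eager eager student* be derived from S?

[S [NP [Det every] [N window]] [VP [V saw] [NP [Det that] [AP [Adj eager] [AP [Adj eager] [AP [Adj eager] [AP [Adj eager] [AP [Adj eager] [AP [Adj eager] [AP [Adj eager]]]]]]]] [N student]]]]
No rule offers an alternative attachment or grouping for any span, so this is the only derivation.

1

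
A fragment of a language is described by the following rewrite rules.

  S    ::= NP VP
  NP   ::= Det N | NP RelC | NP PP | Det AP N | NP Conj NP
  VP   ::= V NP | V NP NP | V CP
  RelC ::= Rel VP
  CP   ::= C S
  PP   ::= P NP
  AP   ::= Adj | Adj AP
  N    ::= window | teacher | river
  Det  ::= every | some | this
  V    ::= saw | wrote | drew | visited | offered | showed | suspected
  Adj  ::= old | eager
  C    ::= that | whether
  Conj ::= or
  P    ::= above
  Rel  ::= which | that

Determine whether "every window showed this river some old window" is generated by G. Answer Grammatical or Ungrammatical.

[S [NP [Det every] [N window]] [VP [V showed] [NP [Det this] [N river]] [NP [Det some] [AP [Adj old]] [N window]]]]
Every word is introduced by a lexical rule and the phrasal rules combine the resulting categories into a single S.

Grammatical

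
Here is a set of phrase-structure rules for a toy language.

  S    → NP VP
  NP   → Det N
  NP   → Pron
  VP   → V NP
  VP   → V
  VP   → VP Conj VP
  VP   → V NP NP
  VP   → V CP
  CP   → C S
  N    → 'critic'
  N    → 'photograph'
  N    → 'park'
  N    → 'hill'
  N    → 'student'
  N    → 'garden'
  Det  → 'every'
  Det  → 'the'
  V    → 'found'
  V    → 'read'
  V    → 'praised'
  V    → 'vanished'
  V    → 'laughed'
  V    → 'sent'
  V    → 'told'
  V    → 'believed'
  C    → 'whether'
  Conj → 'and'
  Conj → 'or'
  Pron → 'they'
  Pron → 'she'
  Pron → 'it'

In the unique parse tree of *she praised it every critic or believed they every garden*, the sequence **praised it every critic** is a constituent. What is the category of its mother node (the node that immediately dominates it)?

VP

S
  NP
    Pron: she
  VP
    VP
      V: praised
      NP
        Pron: it
      NP
        Det: every
        N: critic
    Conj: or
    VP
      V: believed
      NP
        Pron: they
      NP
        Det: every
        N: garden
The span 'praised it every critic' is the VP node built by VP → V NP NP.
Its mother is the VP built by VP → VP Conj VP.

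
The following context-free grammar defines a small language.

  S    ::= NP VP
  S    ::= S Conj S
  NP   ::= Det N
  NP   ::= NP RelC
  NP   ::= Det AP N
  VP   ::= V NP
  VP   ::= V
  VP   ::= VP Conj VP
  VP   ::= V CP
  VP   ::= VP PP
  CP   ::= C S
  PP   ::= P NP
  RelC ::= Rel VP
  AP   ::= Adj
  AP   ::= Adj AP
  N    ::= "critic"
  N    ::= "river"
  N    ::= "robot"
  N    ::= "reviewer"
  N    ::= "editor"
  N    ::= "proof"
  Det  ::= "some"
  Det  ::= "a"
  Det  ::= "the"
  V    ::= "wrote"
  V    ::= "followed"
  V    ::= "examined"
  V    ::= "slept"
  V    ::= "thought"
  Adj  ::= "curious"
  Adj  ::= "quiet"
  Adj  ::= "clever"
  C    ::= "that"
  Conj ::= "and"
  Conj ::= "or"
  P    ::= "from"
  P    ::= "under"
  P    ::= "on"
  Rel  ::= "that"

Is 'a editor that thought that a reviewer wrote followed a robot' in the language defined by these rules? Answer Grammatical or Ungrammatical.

Grammatical

S
  NP
    NP
      Det: a
      N: editor
    RelC
      Rel: that
      VP
        V: thought
        CP
          C: that
          S
            NP
              Det: a
              N: reviewer
            VP
              V: wrote
  VP
    V: followed
    NP
      Det: a
      N: robot
The bracketing above is licensed at every node by one of the given productions, with S at the root.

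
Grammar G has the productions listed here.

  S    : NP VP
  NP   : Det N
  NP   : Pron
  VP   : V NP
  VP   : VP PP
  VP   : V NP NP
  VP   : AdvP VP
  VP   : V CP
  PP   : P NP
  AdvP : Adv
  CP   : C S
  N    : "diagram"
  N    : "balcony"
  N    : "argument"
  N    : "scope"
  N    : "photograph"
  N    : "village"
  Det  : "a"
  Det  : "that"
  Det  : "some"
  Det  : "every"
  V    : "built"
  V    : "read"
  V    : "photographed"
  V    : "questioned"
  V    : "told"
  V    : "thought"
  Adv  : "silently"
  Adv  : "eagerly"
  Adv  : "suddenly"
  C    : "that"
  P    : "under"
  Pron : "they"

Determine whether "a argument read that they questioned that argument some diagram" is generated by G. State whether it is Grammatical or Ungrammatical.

Grammatical

[S [NP [Det a] [N argument]] [VP [V read] [CP [C that] [S [NP [Pron they]] [VP [V questioned] [NP [Det that] [N argument]] [NP [Det some] [N diagram]]]]]]]
The bracketing above is licensed at every node by one of the given productions, with S at the root.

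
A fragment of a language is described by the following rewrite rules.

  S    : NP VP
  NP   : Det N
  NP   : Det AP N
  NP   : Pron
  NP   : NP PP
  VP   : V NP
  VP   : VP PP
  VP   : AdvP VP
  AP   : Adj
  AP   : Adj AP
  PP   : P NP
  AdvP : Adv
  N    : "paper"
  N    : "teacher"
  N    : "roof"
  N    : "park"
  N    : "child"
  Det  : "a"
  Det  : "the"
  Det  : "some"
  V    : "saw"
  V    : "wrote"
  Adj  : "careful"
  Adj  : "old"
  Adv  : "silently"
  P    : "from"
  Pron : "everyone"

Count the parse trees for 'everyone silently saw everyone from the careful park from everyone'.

Two of the 9 distinct bracketings:
[S [NP [Pron everyone]] [VP [VP [AdvP [Adv silently]] [VP [V saw] [NP [Pron everyone]]]] [PP [P from] [NP [NP [Det the] [AP [Adj careful]] [N park]] [PP [P from] [NP [Pron everyone]]]]]]]
[S [NP [Pron everyone]] [VP [VP [VP [AdvP [Adv silently]] [VP [V saw] [NP [Pron everyone]]]] [PP [P from] [NP [Det the] [AP [Adj careful]] [N park]]]] [PP [P from] [NP [Pron everyone]]]]]
The difference turns on whether NP → NP PP is used at the relevant span, versus an alternative expansion of NP.

9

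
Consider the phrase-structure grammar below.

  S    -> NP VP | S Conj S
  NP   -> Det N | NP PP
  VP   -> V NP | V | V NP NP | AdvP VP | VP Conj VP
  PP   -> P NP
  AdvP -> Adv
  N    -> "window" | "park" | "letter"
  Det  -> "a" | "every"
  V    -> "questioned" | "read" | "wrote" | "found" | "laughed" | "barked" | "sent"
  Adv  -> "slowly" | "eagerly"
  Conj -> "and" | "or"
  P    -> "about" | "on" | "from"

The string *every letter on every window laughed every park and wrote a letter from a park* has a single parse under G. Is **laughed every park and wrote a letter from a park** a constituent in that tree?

[S [NP [NP [Det every] [N letter]] [PP [P on] [NP [Det every] [N window]]]] [VP [VP [V laughed] [NP [Det every] [N park]]] [Conj and] [VP [V wrote] [NP [NP [Det a] [N letter]] [PP [P from] [NP [Det a] [N park]]]]]]]
The words 'laughed every park and wrote a letter from a park' are exhaustively dominated by a single VP node (built by VP → VP Conj VP), so they form a constituent.

Yes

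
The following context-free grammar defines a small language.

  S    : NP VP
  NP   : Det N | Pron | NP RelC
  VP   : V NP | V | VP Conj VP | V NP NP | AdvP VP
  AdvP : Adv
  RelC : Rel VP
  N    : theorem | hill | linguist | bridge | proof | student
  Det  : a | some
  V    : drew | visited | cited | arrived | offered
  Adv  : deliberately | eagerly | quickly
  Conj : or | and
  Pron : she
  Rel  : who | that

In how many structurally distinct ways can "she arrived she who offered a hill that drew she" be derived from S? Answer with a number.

6

Two of the 6 distinct bracketings:
[S [NP [Pron she]] [VP [V arrived] [NP [NP [Pron she]] [RelC [Rel who] [VP [V offered] [NP [NP [Det a] [N hill]] [RelC [Rel that] [VP [V drew] [NP [Pron she]]]]]]]]]]
[S [NP [Pron she]] [VP [V arrived] [NP [NP [Pron she]] [RelC [Rel who] [VP [V offered] [NP [NP [Det a] [N hill]] [RelC [Rel that] [VP [V drew]]]] [NP [Pron she]]]]]]]
The difference turns on whether VP → V is used at the relevant span, versus an alternative expansion of VP.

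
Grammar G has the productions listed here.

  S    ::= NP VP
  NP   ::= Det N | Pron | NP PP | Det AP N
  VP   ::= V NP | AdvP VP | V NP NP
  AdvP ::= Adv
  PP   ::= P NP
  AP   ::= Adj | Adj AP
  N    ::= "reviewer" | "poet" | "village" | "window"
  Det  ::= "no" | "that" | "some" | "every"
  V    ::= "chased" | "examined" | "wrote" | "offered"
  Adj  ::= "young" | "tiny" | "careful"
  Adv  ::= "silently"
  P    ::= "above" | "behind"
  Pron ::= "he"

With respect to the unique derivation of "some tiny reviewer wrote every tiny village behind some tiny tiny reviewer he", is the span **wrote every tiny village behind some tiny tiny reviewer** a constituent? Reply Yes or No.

No

[S [NP [Det some] [AP [Adj tiny]] [N reviewer]] [VP [V wrote] [NP [NP [Det every] [AP [Adj tiny]] [N village]] [PP [P behind] [NP [Det some] [AP [Adj tiny] [AP [Adj tiny]]] [N reviewer]]]] [NP [Pron he]]]]
The smallest constituent containing 'wrote every tiny village behind some tiny tiny reviewer' is the VP spanning 'wrote every tiny village behind some tiny tiny reviewer he'; no single node in the tree dominates exactly the given words.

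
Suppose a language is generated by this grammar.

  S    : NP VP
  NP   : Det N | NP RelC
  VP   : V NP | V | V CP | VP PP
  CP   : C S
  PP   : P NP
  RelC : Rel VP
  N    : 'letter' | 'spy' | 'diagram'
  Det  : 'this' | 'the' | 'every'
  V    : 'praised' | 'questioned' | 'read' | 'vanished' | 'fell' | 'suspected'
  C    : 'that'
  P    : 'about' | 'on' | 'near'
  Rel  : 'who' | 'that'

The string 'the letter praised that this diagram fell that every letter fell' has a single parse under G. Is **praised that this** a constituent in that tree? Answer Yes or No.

[S [NP [Det the] [N letter]] [VP [V praised] [CP [C that] [S [NP [Det this] [N diagram]] [VP [V fell] [CP [C that] [S [NP [Det every] [N letter]] [VP [V fell]]]]]]]]]
The smallest constituent containing 'praised that this' is the VP spanning 'praised that this diagram fell that every letter fell'; no single node in the tree dominates exactly the given words.

No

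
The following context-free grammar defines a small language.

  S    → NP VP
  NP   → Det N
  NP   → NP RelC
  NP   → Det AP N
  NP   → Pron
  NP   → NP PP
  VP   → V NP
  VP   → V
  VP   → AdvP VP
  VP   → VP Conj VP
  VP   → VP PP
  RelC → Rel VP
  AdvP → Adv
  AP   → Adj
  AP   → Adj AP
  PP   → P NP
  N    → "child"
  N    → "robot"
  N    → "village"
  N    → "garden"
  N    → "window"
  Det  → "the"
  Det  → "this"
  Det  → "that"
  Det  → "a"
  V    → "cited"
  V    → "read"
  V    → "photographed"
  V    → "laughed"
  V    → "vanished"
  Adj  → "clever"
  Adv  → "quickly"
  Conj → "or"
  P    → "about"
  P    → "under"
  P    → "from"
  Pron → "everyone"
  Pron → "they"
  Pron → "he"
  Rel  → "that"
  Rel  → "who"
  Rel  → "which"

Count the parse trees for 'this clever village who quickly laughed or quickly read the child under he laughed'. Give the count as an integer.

Two of the 11 distinct bracketings:
[S [NP [NP [Det this] [AP [Adj clever]] [N village]] [RelC [Rel who] [VP [AdvP [Adv quickly]] [VP [VP [V laughed]] [Conj or] [VP [AdvP [Adv quickly]] [VP [V read] [NP [NP [Det the] [N child]] [PP [P under] [NP [Pron he]]]]]]]]]] [VP [V laughed]]]
[S [NP [NP [Det this] [AP [Adj clever]] [N village]] [RelC [Rel who] [VP [AdvP [Adv quickly]] [VP [VP [V laughed]] [Conj or] [VP [AdvP [Adv quickly]] [VP [VP [V read] [NP [Det the] [N child]]] [PP [P under] [NP [Pron he]]]]]]]]] [VP [V laughed]]]
The difference turns on whether NP → NP PP is used at the relevant span, versus an alternative expansion of NP.

11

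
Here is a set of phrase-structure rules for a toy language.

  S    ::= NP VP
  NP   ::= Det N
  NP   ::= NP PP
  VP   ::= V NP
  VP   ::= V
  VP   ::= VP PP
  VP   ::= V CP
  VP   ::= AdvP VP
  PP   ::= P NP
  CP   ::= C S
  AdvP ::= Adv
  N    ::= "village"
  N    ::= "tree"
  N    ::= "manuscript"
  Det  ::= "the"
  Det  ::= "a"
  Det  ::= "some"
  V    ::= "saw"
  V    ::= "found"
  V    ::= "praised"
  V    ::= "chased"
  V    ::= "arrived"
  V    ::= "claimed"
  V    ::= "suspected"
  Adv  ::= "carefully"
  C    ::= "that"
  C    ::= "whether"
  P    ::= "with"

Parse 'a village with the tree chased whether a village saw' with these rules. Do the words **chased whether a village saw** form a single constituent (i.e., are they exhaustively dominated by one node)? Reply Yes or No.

Yes

[S [NP [NP [Det a] [N village]] [PP [P with] [NP [Det the] [N tree]]]] [VP [V chased] [CP [C whether] [S [NP [Det a] [N village]] [VP [V saw]]]]]]
The words 'chased whether a village saw' are exhaustively dominated by a single VP node (built by VP → V CP), so they form a constituent.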